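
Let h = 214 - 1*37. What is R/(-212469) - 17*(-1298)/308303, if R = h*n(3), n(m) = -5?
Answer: 1653729703/21834943369 ≈ 0.075738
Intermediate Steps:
h = 177 (h = 214 - 37 = 177)
R = -885 (R = 177*(-5) = -885)
R/(-212469) - 17*(-1298)/308303 = -885/(-212469) - 17*(-1298)/308303 = -885*(-1/212469) + 22066*(1/308303) = 295/70823 + 22066/308303 = 1653729703/21834943369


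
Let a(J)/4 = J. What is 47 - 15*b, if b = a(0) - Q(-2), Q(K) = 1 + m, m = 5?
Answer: 137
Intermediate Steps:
a(J) = 4*J
Q(K) = 6 (Q(K) = 1 + 5 = 6)
b = -6 (b = 4*0 - 1*6 = 0 - 6 = -6)
47 - 15*b = 47 - 15*(-6) = 47 + 90 = 137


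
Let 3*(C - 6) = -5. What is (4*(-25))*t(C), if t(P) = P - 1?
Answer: -1000/3 ≈ -333.33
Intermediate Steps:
C = 13/3 (C = 6 + (⅓)*(-5) = 6 - 5/3 = 13/3 ≈ 4.3333)
t(P) = -1 + P
(4*(-25))*t(C) = (4*(-25))*(-1 + 13/3) = -100*10/3 = -1000/3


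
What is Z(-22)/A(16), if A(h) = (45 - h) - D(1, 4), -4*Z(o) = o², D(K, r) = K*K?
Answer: -121/28 ≈ -4.3214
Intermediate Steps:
D(K, r) = K²
Z(o) = -o²/4
A(h) = 44 - h (A(h) = (45 - h) - 1*1² = (45 - h) - 1*1 = (45 - h) - 1 = 44 - h)
Z(-22)/A(16) = (-¼*(-22)²)/(44 - 1*16) = (-¼*484)/(44 - 16) = -121/28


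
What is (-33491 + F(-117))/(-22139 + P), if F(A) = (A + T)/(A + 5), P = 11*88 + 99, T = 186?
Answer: 3751061/2360064 ≈ 1.5894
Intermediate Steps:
P = 1067 (P = 968 + 99 = 1067)
F(A) = (186 + A)/(5 + A) (F(A) = (A + 186)/(A + 5) = (186 + A)/(5 + A))
(-33491 + F(-117))/(-22139 + P) = (-33491 + (186 - 117)/(5 - 117))/(-22139 + 1067) = (-33491 + 69/(-112))/(-21072) = (-33491 - 1/112*69)*(-1/21072) = (-33491 - 69/112)*(-1/21072) = -3751061/112*(-1/21072) = 3751061/2360064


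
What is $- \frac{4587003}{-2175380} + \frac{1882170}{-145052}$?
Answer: $- \frac{857270253861}{78885804940} \approx -10.867$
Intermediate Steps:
$- \frac{4587003}{-2175380} + \frac{1882170}{-145052} = \left(-4587003\right) \left(- \frac{1}{2175380}\right) + 1882170 \left(- \frac{1}{145052}\right) = \frac{4587003}{2175380} - \frac{941085}{72526} = - \frac{857270253861}{78885804940}$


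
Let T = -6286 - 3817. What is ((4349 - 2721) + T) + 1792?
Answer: -6683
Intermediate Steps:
T = -10103
((4349 - 2721) + T) + 1792 = ((4349 - 2721) - 10103) + 1792 = (1628 - 10103) + 1792 = -8475 + 1792 = -6683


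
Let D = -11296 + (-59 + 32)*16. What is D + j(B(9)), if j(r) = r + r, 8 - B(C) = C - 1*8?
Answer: -11714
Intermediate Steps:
B(C) = 16 - C (B(C) = 8 - (C - 1*8) = 8 - (C - 8) = 8 - (-8 + C) = 8 + (8 - C) = 16 - C)
D = -11728 (D = -11296 - 27*16 = -11296 - 432 = -11728)
j(r) = 2*r
D + j(B(9)) = -11728 + 2*(16 - 1*9) = -11728 + 2*(16 - 9) = -11728 + 2*7 = -11728 + 14 = -11714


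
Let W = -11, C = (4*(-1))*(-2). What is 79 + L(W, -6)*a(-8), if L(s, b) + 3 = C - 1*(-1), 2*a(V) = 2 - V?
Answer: 109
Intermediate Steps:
a(V) = 1 - V/2 (a(V) = (2 - V)/2 = 1 - V/2)
C = 8 (C = -4*(-2) = 8)
L(s, b) = 6 (L(s, b) = -3 + (8 - 1*(-1)) = -3 + (8 + 1) = -3 + 9 = 6)
79 + L(W, -6)*a(-8) = 79 + 6*(1 - ½*(-8)) = 79 + 6*(1 + 4) = 79 + 6*5 = 79 + 30 = 109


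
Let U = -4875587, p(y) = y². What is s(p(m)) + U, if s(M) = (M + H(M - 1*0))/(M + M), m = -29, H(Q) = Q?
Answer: -4875586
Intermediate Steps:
s(M) = 1 (s(M) = (M + (M - 1*0))/(M + M) = (M + (M + 0))/((2*M)) = (M + M)*(1/(2*M)) = (2*M)*(1/(2*M)) = 1)
s(p(m)) + U = 1 - 4875587 = -4875586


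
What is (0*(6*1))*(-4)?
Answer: 0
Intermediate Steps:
(0*(6*1))*(-4) = (0*6)*(-4) = 0*(-4) = 0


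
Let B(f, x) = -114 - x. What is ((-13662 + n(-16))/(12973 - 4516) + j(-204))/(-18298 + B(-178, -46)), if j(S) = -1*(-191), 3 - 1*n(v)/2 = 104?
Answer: -1601423/155321262 ≈ -0.010310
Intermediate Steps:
n(v) = -202 (n(v) = 6 - 2*104 = 6 - 208 = -202)
j(S) = 191
((-13662 + n(-16))/(12973 - 4516) + j(-204))/(-18298 + B(-178, -46)) = ((-13662 - 202)/(12973 - 4516) + 191)/(-18298 + (-114 - 1*(-46))) = (-13864/8457 + 191)/(-18298 + (-114 + 46)) = (-13864*1/8457 + 191)/(-18298 - 68) = (-13864/8457 + 191)/(-18366) = (1601423/8457)*(-1/18366) = -1601423/155321262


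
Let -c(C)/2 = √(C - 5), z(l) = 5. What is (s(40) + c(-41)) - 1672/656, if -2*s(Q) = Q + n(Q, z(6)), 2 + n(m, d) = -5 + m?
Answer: -1601/41 - 2*I*√46 ≈ -39.049 - 13.565*I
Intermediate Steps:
n(m, d) = -7 + m (n(m, d) = -2 + (-5 + m) = -7 + m)
c(C) = -2*√(-5 + C) (c(C) = -2*√(C - 5) = -2*√(-5 + C))
s(Q) = 7/2 - Q (s(Q) = -(Q + (-7 + Q))/2 = -(-7 + 2*Q)/2 = 7/2 - Q)
(s(40) + c(-41)) - 1672/656 = ((7/2 - 1*40) - 2*√(-5 - 41)) - 1672/656 = ((7/2 - 40) - 2*I*√46) - 1672*1/656 = (-73/2 - 2*I*√46) - 209/82 = -1601/41 - 2*I*√46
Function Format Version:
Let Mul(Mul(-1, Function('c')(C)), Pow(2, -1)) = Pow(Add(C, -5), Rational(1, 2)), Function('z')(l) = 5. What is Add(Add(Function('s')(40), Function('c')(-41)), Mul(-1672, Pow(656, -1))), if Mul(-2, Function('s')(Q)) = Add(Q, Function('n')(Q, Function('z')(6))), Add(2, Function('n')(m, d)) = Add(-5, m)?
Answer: Add(Rational(-1601, 41), Mul(-2, I, Pow(46, Rational(1, 2)))) ≈ Add(-39.049, Mul(-13.565, I))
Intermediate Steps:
Function('n')(m, d) = Add(-7, m) (Function('n')(m, d) = Add(-2, Add(-5, m)) = Add(-7, m))
Function('c')(C) = Mul(-2, Pow(Add(-5, C), Rational(1, 2))) (Function('c')(C) = Mul(-2, Pow(Add(C, -5), Rational(1, 2))) = Mul(-2, Pow(Add(-5, C), Rational(1, 2))))
Function('s')(Q) = Add(Rational(7, 2), Mul(-1, Q)) (Function('s')(Q) = Mul(Rational(-1, 2), Add(Q, Add(-7, Q))) = Mul(Rational(-1, 2), Add(-7, Mul(2, Q))) = Add(Rational(7, 2), Mul(-1, Q)))
Add(Add(Function('s')(40), Function('c')(-41)), Mul(-1672, Pow(656, -1))) = Add(Add(Add(Rational(7, 2), Mul(-1, 40)), Mul(-2, Pow(Add(-5, -41), Rational(1, 2)))), Mul(-1672, Pow(656, -1))) = Add(Add(Add(Rational(7, 2), -40), Mul(-2, Pow(-46, Rational(1, 2)))), Mul(-1672, Rational(1, 656))) = Add(Add(Rational(-73, 2), Mul(-2, Mul(I, Pow(46, Rational(1, 2))))), Rational(-209, 82)) = Add(Add(Rational(-73, 2), Mul(-2, I, Pow(46, Rational(1, 2)))), Rational(-209, 82)) = Add(Rational(-1601, 41), Mul(-2, I, Pow(46, Rational(1, 2))))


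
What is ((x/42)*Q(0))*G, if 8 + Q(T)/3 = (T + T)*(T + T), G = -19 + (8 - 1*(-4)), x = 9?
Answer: 36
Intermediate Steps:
G = -7 (G = -19 + (8 + 4) = -19 + 12 = -7)
Q(T) = -24 + 12*T² (Q(T) = -24 + 3*((T + T)*(T + T)) = -24 + 3*((2*T)*(2*T)) = -24 + 3*(4*T²) = -24 + 12*T²)
((x/42)*Q(0))*G = ((9/42)*(-24 + 12*0²))*(-7) = ((9*(1/42))*(-24 + 12*0))*(-7) = (3*(-24 + 0)/14)*(-7) = ((3/14)*(-24))*(-7) = -36/7*(-7) = 36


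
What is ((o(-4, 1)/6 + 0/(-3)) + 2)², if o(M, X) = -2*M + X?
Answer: 49/4 ≈ 12.250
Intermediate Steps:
o(M, X) = X - 2*M
((o(-4, 1)/6 + 0/(-3)) + 2)² = (((1 - 2*(-4))/6 + 0/(-3)) + 2)² = (((1 + 8)*(⅙) + 0*(-⅓)) + 2)² = ((9*(⅙) + 0) + 2)² = ((3/2 + 0) + 2)² = (3/2 + 2)² = (7/2)² = 49/4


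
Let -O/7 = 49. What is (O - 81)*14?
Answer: -5936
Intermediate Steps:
O = -343 (O = -7*49 = -343)
(O - 81)*14 = (-343 - 81)*14 = -424*14 = -5936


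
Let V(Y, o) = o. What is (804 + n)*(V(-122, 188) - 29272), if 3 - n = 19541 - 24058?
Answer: -154843216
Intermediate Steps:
n = 4520 (n = 3 - (19541 - 24058) = 3 - 1*(-4517) = 3 + 4517 = 4520)
(804 + n)*(V(-122, 188) - 29272) = (804 + 4520)*(188 - 29272) = 5324*(-29084) = -154843216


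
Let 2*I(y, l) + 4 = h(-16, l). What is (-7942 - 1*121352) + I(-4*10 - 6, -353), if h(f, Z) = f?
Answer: -129304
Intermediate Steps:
I(y, l) = -10 (I(y, l) = -2 + (½)*(-16) = -2 - 8 = -10)
(-7942 - 1*121352) + I(-4*10 - 6, -353) = (-7942 - 1*121352) - 10 = (-7942 - 121352) - 10 = -129294 - 10 = -129304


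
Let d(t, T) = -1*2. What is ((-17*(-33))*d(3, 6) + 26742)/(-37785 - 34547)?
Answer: -6405/18083 ≈ -0.35420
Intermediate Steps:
d(t, T) = -2
((-17*(-33))*d(3, 6) + 26742)/(-37785 - 34547) = (-17*(-33)*(-2) + 26742)/(-37785 - 34547) = (561*(-2) + 26742)/(-72332) = (-1122 + 26742)*(-1/72332) = 25620*(-1/72332) = -6405/18083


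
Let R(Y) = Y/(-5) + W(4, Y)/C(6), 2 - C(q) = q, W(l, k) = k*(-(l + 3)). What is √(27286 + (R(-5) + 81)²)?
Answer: 5*√20897/4 ≈ 180.70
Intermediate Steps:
W(l, k) = k*(-3 - l) (W(l, k) = k*(-(3 + l)) = k*(-3 - l))
C(q) = 2 - q
R(Y) = 31*Y/20 (R(Y) = Y/(-5) + (-Y*(3 + 4))/(2 - 1*6) = Y*(-⅕) + (-1*Y*7)/(2 - 6) = -Y/5 - 7*Y/(-4) = -Y/5 - 7*Y*(-¼) = -Y/5 + 7*Y/4 = 31*Y/20)
√(27286 + (R(-5) + 81)²) = √(27286 + ((31/20)*(-5) + 81)²) = √(27286 + (-31/4 + 81)²) = √(27286 + (293/4)²) = √(27286 + 85849/16) = √(522425/16) = 5*√20897/4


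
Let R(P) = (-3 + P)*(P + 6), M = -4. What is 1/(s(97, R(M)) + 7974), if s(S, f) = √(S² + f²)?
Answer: 7974/63575071 - √9605/63575071 ≈ 0.00012388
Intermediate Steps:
R(P) = (-3 + P)*(6 + P)
1/(s(97, R(M)) + 7974) = 1/(√(97² + (-18 + (-4)² + 3*(-4))²) + 7974) = 1/(√(9409 + (-18 + 16 - 12)²) + 7974) = 1/(√(9409 + (-14)²) + 7974) = 1/(√(9409 + 196) + 7974) = 1/(√9605 + 7974) = 1/(7974 + √9605)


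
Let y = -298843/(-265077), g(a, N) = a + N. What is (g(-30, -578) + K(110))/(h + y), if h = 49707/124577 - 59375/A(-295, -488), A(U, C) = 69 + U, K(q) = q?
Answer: -3716616040639092/1972102348034975 ≈ -1.8846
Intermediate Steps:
g(a, N) = N + a
h = 7407993157/28154402 (h = 49707/124577 - 59375/(69 - 295) = 49707*(1/124577) - 59375/(-226) = 49707/124577 - 59375*(-1/226) = 49707/124577 + 59375/226 = 7407993157/28154402 ≈ 263.12)
y = 298843/265077 (y = -298843*(-1/265077) = 298843/265077 ≈ 1.1274)
(g(-30, -578) + K(110))/(h + y) = ((-578 - 30) + 110)/(7407993157/28154402 + 298843/265077) = (-608 + 110)/(1972102348034975/7463084418954) = -498*7463084418954/1972102348034975 = -3716616040639092/1972102348034975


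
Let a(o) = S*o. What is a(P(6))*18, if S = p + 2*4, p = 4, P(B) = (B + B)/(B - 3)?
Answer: 864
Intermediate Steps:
P(B) = 2*B/(-3 + B) (P(B) = (2*B)/(-3 + B) = 2*B/(-3 + B))
S = 12 (S = 4 + 2*4 = 4 + 8 = 12)
a(o) = 12*o
a(P(6))*18 = (12*(2*6/(-3 + 6)))*18 = (12*(2*6/3))*18 = (12*(2*6*(⅓)))*18 = (12*4)*18 = 48*18 = 864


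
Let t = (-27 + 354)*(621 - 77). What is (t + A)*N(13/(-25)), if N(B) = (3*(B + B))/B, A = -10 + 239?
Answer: 1068702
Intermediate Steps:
A = 229
t = 177888 (t = 327*544 = 177888)
N(B) = 6 (N(B) = (3*(2*B))/B = (6*B)/B = 6)
(t + A)*N(13/(-25)) = (177888 + 229)*6 = 178117*6 = 1068702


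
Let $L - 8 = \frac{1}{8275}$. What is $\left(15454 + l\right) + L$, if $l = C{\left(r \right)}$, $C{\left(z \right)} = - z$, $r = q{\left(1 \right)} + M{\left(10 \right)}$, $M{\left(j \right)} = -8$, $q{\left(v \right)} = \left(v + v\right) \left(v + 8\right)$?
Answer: $\frac{127865301}{8275} \approx 15452.0$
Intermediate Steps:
$q{\left(v \right)} = 2 v \left(8 + v\right)$
$L = \frac{66201}{8275}$ ($L = 8 + \frac{1}{8275} = \frac{66201}{8275} \approx 8.0001$)
$r = 10$ ($r = 2 \cdot 1 \left(8 + 1\right) - 8 = 2 \cdot 1 \cdot 9 - 8 = 18 - 8 = 10$)
$l = -10$ ($l = \left(-1\right) 10 = -10$)
$\left(15454 + l\right) + L = \left(15454 - 10\right) + \frac{66201}{8275} = 15444 + \frac{66201}{8275} = \frac{127865301}{8275}$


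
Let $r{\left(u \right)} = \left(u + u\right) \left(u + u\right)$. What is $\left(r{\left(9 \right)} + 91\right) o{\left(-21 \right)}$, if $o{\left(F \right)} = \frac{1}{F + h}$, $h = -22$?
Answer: $- \frac{415}{43} \approx -9.6512$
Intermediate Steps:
$o{\left(F \right)} = \frac{1}{-22 + F}$ ($o{\left(F \right)} = \frac{1}{F - 22} = \frac{1}{-22 + F}$)
$r{\left(u \right)} = 4 u^{2}$ ($r{\left(u \right)} = 2 u 2 u = 4 u^{2}$)
$\left(r{\left(9 \right)} + 91\right) o{\left(-21 \right)} = \frac{4 \cdot 9^{2} + 91}{-22 - 21} = \frac{4 \cdot 81 + 91}{-43} = \left(324 + 91\right) \left(- \frac{1}{43}\right) = 415 \left(- \frac{1}{43}\right) = - \frac{415}{43}$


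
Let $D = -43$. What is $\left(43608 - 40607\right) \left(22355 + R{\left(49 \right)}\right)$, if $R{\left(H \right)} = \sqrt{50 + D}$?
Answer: $67087355 + 3001 \sqrt{7} \approx 6.7095 \cdot 10^{7}$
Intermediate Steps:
$R{\left(H \right)} = \sqrt{7}$ ($R{\left(H \right)} = \sqrt{50 - 43} = \sqrt{7}$)
$\left(43608 - 40607\right) \left(22355 + R{\left(49 \right)}\right) = \left(43608 - 40607\right) \left(22355 + \sqrt{7}\right) = 3001 \left(22355 + \sqrt{7}\right) = 67087355 + 3001 \sqrt{7}$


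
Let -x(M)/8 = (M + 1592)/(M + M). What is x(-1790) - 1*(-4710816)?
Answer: 4216179924/895 ≈ 4.7108e+6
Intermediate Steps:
x(M) = -4*(1592 + M)/M (x(M) = -8*(M + 1592)/(M + M) = -8*(1592 + M)/(2*M) = -8*(1592 + M)*1/(2*M) = -4*(1592 + M)/M)
x(-1790) - 1*(-4710816) = (-4 - 6368/(-1790)) - 1*(-4710816) = (-4 - 6368*(-1/1790)) + 4710816 = (-4 + 3184/895) + 4710816 = -396/895 + 4710816 = 4216179924/895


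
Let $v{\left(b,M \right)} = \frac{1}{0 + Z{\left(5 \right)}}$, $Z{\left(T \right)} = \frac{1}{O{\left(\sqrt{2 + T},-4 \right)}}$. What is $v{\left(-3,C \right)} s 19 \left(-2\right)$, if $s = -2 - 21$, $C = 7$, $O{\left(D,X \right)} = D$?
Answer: $874 \sqrt{7} \approx 2312.4$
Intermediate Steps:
$Z{\left(T \right)} = \frac{1}{\sqrt{2 + T}}$
$v{\left(b,M \right)} = \sqrt{7}$ ($v{\left(b,M \right)} = \frac{1}{0 + \frac{1}{\sqrt{2 + 5}}} = \frac{1}{0 + \frac{1}{\sqrt{7}}} = \frac{1}{0 + \frac{\sqrt{7}}{7}} = \frac{1}{\frac{1}{7} \sqrt{7}} = \sqrt{7}$)
$s = -23$
$v{\left(-3,C \right)} s 19 \left(-2\right) = \sqrt{7} \left(-23\right) 19 \left(-2\right) = - 23 \sqrt{7} \left(-38\right) = 874 \sqrt{7}$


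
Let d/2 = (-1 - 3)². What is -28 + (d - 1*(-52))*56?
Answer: 4676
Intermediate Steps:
d = 32 (d = 2*(-1 - 3)² = 2*(-4)² = 2*16 = 32)
-28 + (d - 1*(-52))*56 = -28 + (32 - 1*(-52))*56 = -28 + (32 + 52)*56 = -28 + 84*56 = -28 + 4704 = 4676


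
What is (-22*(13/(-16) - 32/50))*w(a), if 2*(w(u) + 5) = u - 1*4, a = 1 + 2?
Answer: -70301/400 ≈ -175.75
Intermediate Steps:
a = 3
w(u) = -7 + u/2 (w(u) = -5 + (u - 1*4)/2 = -5 + (u - 4)/2 = -5 + (-4 + u)/2 = -5 + (-2 + u/2) = -7 + u/2)
(-22*(13/(-16) - 32/50))*w(a) = (-22*(13/(-16) - 32/50))*(-7 + (1/2)*3) = (-22*(13*(-1/16) - 32*1/50))*(-7 + 3/2) = -22*(-13/16 - 16/25)*(-11/2) = -22*(-581/400)*(-11/2) = (6391/200)*(-11/2) = -70301/400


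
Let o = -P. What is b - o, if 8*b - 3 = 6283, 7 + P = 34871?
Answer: 142599/4 ≈ 35650.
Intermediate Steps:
P = 34864 (P = -7 + 34871 = 34864)
b = 3143/4 (b = 3/8 + (⅛)*6283 = 3/8 + 6283/8 = 3143/4 ≈ 785.75)
o = -34864 (o = -1*34864 = -34864)
b - o = 3143/4 - 1*(-34864) = 3143/4 + 34864 = 142599/4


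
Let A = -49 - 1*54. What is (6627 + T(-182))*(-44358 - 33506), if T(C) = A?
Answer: -507984736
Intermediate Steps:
A = -103 (A = -49 - 54 = -103)
T(C) = -103
(6627 + T(-182))*(-44358 - 33506) = (6627 - 103)*(-44358 - 33506) = 6524*(-77864) = -507984736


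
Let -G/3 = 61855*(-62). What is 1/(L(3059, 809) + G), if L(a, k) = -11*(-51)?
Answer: 1/11505591 ≈ 8.6914e-8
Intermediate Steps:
L(a, k) = 561
G = 11505030 (G = -185565*(-62) = -3*(-3835010) = 11505030)
1/(L(3059, 809) + G) = 1/(561 + 11505030) = 1/11505591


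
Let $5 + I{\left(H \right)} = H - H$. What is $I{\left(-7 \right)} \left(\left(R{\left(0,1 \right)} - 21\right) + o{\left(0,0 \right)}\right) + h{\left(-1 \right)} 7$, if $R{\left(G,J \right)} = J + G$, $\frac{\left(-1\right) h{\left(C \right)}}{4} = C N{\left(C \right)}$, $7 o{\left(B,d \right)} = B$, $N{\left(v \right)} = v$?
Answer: $72$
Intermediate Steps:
$o{\left(B,d \right)} = \frac{B}{7}$
$I{\left(H \right)} = -5$ ($I{\left(H \right)} = -5 + \left(H - H\right) = -5 + 0 = -5$)
$h{\left(C \right)} = - 4 C^{2}$ ($h{\left(C \right)} = - 4 C C = - 4 C^{2}$)
$R{\left(G,J \right)} = G + J$
$I{\left(-7 \right)} \left(\left(R{\left(0,1 \right)} - 21\right) + o{\left(0,0 \right)}\right) + h{\left(-1 \right)} 7 = - 5 \left(\left(\left(0 + 1\right) - 21\right) + \frac{1}{7} \cdot 0\right) + - 4 \left(-1\right)^{2} \cdot 7 = - 5 \left(\left(1 - 21\right) + 0\right) + \left(-4\right) 1 \cdot 7 = - 5 \left(-20 + 0\right) - 28 = \left(-5\right) \left(-20\right) - 28 = 100 - 28 = 72$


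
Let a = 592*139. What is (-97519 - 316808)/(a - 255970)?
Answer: 138109/57894 ≈ 2.3855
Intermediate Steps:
a = 82288
(-97519 - 316808)/(a - 255970) = (-97519 - 316808)/(82288 - 255970) = -414327/(-173682) = -414327*(-1/173682) = 138109/57894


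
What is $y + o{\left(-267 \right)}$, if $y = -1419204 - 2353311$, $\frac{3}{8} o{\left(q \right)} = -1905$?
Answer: $-3777595$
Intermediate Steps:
$o{\left(q \right)} = -5080$ ($o{\left(q \right)} = \frac{8}{3} \left(-1905\right) = -5080$)
$y = -3772515$ ($y = -1419204 - 2353311 = -3772515$)
$y + o{\left(-267 \right)} = -3772515 - 5080 = -3777595$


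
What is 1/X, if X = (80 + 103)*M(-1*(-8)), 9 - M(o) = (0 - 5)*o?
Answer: 1/8967 ≈ 0.00011152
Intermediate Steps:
M(o) = 9 + 5*o (M(o) = 9 - (0 - 5)*o = 9 - (-5)*o = 9 + 5*o)
X = 8967 (X = (80 + 103)*(9 + 5*(-1*(-8))) = 183*(9 + 5*8) = 183*(9 + 40) = 183*49 = 8967)
1/X = 1/8967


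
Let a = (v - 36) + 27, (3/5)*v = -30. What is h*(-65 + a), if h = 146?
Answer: -18104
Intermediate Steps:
v = -50 (v = (5/3)*(-30) = -50)
a = -59 (a = (-50 - 36) + 27 = -86 + 27 = -59)
h*(-65 + a) = 146*(-65 - 59) = 146*(-124) = -18104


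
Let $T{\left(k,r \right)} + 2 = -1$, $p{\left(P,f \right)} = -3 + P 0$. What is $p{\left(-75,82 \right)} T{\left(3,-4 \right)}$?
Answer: $9$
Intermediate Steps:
$p{\left(P,f \right)} = -3$ ($p{\left(P,f \right)} = -3 + 0 = -3$)
$T{\left(k,r \right)} = -3$ ($T{\left(k,r \right)} = -2 - 1 = -3$)
$p{\left(-75,82 \right)} T{\left(3,-4 \right)} = \left(-3\right) \left(-3\right) = 9$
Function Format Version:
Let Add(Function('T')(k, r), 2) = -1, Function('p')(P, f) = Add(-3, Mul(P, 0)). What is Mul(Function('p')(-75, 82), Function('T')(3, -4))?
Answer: 9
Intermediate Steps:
Function('p')(P, f) = -3 (Function('p')(P, f) = Add(-3, 0) = -3)
Function('T')(k, r) = -3 (Function('T')(k, r) = Add(-2, -1) = -3)
Mul(Function('p')(-75, 82), Function('T')(3, -4)) = Mul(-3, -3) = 9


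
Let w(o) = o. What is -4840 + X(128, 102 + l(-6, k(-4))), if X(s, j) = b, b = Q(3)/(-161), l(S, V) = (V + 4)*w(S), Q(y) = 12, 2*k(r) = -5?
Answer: -779252/161 ≈ -4840.1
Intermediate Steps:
k(r) = -5/2 (k(r) = (½)*(-5) = -5/2)
l(S, V) = S*(4 + V) (l(S, V) = (V + 4)*S = (4 + V)*S = S*(4 + V))
b = -12/161 (b = 12/(-161) = 12*(-1/161) = -12/161 ≈ -0.074534)
X(s, j) = -12/161
-4840 + X(128, 102 + l(-6, k(-4))) = -4840 - 12/161 = -779252/161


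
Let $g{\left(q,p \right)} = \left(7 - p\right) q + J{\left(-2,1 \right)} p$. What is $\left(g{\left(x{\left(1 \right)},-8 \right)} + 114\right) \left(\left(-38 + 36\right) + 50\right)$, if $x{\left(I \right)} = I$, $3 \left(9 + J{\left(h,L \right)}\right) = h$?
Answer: $9904$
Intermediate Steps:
$J{\left(h,L \right)} = -9 + \frac{h}{3}$
$g{\left(q,p \right)} = - \frac{29 p}{3} + q \left(7 - p\right)$ ($g{\left(q,p \right)} = \left(7 - p\right) q + \left(-9 + \frac{1}{3} \left(-2\right)\right) p = q \left(7 - p\right) + \left(-9 - \frac{2}{3}\right) p = q \left(7 - p\right) - \frac{29 p}{3} = - \frac{29 p}{3} + q \left(7 - p\right)$)
$\left(g{\left(x{\left(1 \right)},-8 \right)} + 114\right) \left(\left(-38 + 36\right) + 50\right) = \left(\left(7 \cdot 1 - - \frac{232}{3} - \left(-8\right) 1\right) + 114\right) \left(\left(-38 + 36\right) + 50\right) = \left(\left(7 + \frac{232}{3} + 8\right) + 114\right) \left(-2 + 50\right) = \left(\frac{277}{3} + 114\right) 48 = \frac{619}{3} \cdot 48 = 9904$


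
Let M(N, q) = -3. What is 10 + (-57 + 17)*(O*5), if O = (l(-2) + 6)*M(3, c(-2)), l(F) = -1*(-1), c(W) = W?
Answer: 4210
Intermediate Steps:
l(F) = 1
O = -21 (O = (1 + 6)*(-3) = 7*(-3) = -21)
10 + (-57 + 17)*(O*5) = 10 + (-57 + 17)*(-21*5) = 10 - 40*(-105) = 10 + 4200 = 4210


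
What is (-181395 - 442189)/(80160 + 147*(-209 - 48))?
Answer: -623584/42381 ≈ -14.714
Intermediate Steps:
(-181395 - 442189)/(80160 + 147*(-209 - 48)) = -623584/(80160 + 147*(-257)) = -623584/(80160 - 37779) = -623584/42381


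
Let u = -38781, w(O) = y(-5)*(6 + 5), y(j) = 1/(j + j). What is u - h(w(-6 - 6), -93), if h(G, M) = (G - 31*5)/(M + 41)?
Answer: -20167681/520 ≈ -38784.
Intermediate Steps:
y(j) = 1/(2*j)
w(O) = -11/10 (w(O) = ((½)/(-5))*(6 + 5) = ((½)*(-⅕))*11 = -⅒*11 = -11/10)
h(G, M) = (-155 + G)/(41 + M) (h(G, M) = (G - 155)/(41 + M) = (-155 + G)/(41 + M))
u - h(w(-6 - 6), -93) = -38781 - (-155 - 11/10)/(41 - 93) = -38781 - (-1561)/((-52)*10) = -38781 - (-1)*(-1561)/(52*10) = -38781 - 1*1561/520 = -38781 - 1561/520 = -20167681/520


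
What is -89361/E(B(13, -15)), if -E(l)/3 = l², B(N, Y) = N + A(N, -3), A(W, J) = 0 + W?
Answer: 29787/676 ≈ 44.064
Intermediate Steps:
A(W, J) = W
B(N, Y) = 2*N (B(N, Y) = N + N = 2*N)
E(l) = -3*l²
-89361/E(B(13, -15)) = -89361/((-3*(2*13)²)) = -89361/((-3*26²)) = -89361/((-3*676)) = -89361/(-2028) = -89361*(-1/2028) = 29787/676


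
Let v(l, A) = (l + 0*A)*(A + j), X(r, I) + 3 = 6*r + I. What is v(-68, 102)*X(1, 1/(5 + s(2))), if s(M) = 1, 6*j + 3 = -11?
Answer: -193154/9 ≈ -21462.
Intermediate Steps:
j = -7/3 (j = -1/2 + (1/6)*(-11) = -1/2 - 11/6 = -7/3 ≈ -2.3333)
X(r, I) = -3 + I + 6*r (X(r, I) = -3 + (6*r + I) = -3 + (I + 6*r) = -3 + I + 6*r)
v(l, A) = l*(-7/3 + A) (v(l, A) = (l + 0*A)*(A - 7/3) = (l + 0)*(-7/3 + A) = l*(-7/3 + A))
v(-68, 102)*X(1, 1/(5 + s(2))) = ((1/3)*(-68)*(-7 + 3*102))*(-3 + 1/(5 + 1) + 6*1) = ((1/3)*(-68)*(-7 + 306))*(-3 + 1/6 + 6) = ((1/3)*(-68)*299)*(-3 + 1/6 + 6) = -20332/3*19/6 = -193154/9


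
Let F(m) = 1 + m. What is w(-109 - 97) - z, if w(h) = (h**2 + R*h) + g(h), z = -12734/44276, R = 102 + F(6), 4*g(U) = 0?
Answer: 442367883/22138 ≈ 19982.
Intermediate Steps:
g(U) = 0 (g(U) = (1/4)*0 = 0)
R = 109 (R = 102 + (1 + 6) = 102 + 7 = 109)
z = -6367/22138 (z = -12734*1/44276 = -6367/22138 ≈ -0.28760)
w(h) = h**2 + 109*h (w(h) = (h**2 + 109*h) + 0 = h**2 + 109*h)
w(-109 - 97) - z = (-109 - 97)*(109 + (-109 - 97)) - 1*(-6367/22138) = -206*(109 - 206) + 6367/22138 = -206*(-97) + 6367/22138 = 19982 + 6367/22138 = 442367883/22138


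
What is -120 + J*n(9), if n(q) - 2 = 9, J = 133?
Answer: 1343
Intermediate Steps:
n(q) = 11 (n(q) = 2 + 9 = 11)
-120 + J*n(9) = -120 + 133*11 = -120 + 1463 = 1343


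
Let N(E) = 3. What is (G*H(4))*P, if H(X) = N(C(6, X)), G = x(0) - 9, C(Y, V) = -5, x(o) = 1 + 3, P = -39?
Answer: 585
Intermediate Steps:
x(o) = 4
G = -5 (G = 4 - 9 = -5)
H(X) = 3
(G*H(4))*P = -5*3*(-39) = -15*(-39) = 585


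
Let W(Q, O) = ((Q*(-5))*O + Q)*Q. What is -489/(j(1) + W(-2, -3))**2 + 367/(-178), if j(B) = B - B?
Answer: -795137/364544 ≈ -2.1812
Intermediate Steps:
j(B) = 0
W(Q, O) = Q*(Q - 5*O*Q) (W(Q, O) = ((-5*Q)*O + Q)*Q = (-5*O*Q + Q)*Q = (Q - 5*O*Q)*Q = Q*(Q - 5*O*Q))
-489/(j(1) + W(-2, -3))**2 + 367/(-178) = -489/(0 + (-2)**2*(1 - 5*(-3)))**2 + 367/(-178) = -489/(0 + 4*(1 + 15))**2 + 367*(-1/178) = -489/(0 + 4*16)**2 - 367/178 = -489/(0 + 64)**2 - 367/178 = -489/(64**2) - 367/178 = -489/4096 - 367/178 = -795137/364544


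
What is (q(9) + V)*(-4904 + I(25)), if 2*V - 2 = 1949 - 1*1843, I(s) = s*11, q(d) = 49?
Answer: -476787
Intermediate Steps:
I(s) = 11*s
V = 54 (V = 1 + (1949 - 1*1843)/2 = 1 + (1949 - 1843)/2 = 1 + (½)*106 = 1 + 53 = 54)
(q(9) + V)*(-4904 + I(25)) = (49 + 54)*(-4904 + 11*25) = 103*(-4904 + 275) = 103*(-4629) = -476787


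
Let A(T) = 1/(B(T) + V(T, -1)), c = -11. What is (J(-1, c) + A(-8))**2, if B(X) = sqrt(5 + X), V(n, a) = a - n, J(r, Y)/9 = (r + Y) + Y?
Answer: (-1968157*I + 599472*sqrt(3))/(2*(-23*I + 7*sqrt(3))) ≈ 42793.0 + 13.781*I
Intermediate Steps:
J(r, Y) = 9*r + 18*Y (J(r, Y) = 9*((r + Y) + Y) = 9*((Y + r) + Y) = 9*(r + 2*Y) = 9*r + 18*Y)
A(T) = 1/(-1 + sqrt(5 + T) - T) (A(T) = 1/(sqrt(5 + T) + (-1 - T)) = 1/(-1 + sqrt(5 + T) - T))
(J(-1, c) + A(-8))**2 = ((9*(-1) + 18*(-11)) - 1/(1 - 8 - sqrt(5 - 8)))**2 = ((-9 - 198) - 1/(1 - 8 - sqrt(-3)))**2 = (-207 - 1/(1 - 8 - I*sqrt(3)))**2 = (-207 - 1/(-7 - I*sqrt(3)))**2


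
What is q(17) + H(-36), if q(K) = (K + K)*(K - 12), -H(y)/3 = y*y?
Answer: -3718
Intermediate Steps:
H(y) = -3*y² (H(y) = -3*y*y = -3*y²)
q(K) = 2*K*(-12 + K) (q(K) = (2*K)*(-12 + K) = 2*K*(-12 + K))
q(17) + H(-36) = 2*17*(-12 + 17) - 3*(-36)² = 2*17*5 - 3*1296 = 170 - 3888 = -3718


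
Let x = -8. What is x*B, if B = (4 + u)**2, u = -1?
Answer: -72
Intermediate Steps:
B = 9 (B = (4 - 1)**2 = 3**2 = 9)
x*B = -8*9 = -72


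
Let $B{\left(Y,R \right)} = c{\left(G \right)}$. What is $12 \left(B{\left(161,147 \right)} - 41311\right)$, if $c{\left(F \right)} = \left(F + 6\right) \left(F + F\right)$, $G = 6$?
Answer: $-494004$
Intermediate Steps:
$c{\left(F \right)} = 2 F \left(6 + F\right)$ ($c{\left(F \right)} = \left(6 + F\right) 2 F = 2 F \left(6 + F\right)$)
$B{\left(Y,R \right)} = 144$ ($B{\left(Y,R \right)} = 2 \cdot 6 \left(6 + 6\right) = 2 \cdot 6 \cdot 12 = 144$)
$12 \left(B{\left(161,147 \right)} - 41311\right) = 12 \left(144 - 41311\right) = 12 \left(-41167\right) = -494004$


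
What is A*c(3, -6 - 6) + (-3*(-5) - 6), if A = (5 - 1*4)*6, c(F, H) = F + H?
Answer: -45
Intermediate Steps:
A = 6 (A = (5 - 4)*6 = 1*6 = 6)
A*c(3, -6 - 6) + (-3*(-5) - 6) = 6*(3 + (-6 - 6)) + (-3*(-5) - 6) = 6*(3 - 12) + (15 - 6) = 6*(-9) + 9 = -54 + 9 = -45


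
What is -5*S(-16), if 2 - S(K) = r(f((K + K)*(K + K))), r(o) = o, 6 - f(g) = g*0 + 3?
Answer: 5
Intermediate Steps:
f(g) = 3 (f(g) = 6 - (g*0 + 3) = 6 - (0 + 3) = 6 - 1*3 = 6 - 3 = 3)
S(K) = -1 (S(K) = 2 - 1*3 = 2 - 3 = -1)
-5*S(-16) = -5*(-1) = 5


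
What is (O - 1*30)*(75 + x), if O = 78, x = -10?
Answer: 3120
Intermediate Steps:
(O - 1*30)*(75 + x) = (78 - 1*30)*(75 - 10) = (78 - 30)*65 = 48*65 = 3120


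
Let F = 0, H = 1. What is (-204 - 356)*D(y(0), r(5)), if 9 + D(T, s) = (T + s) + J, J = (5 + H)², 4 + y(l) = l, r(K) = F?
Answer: -12880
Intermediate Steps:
r(K) = 0
y(l) = -4 + l
J = 36 (J = (5 + 1)² = 6² = 36)
D(T, s) = 27 + T + s (D(T, s) = -9 + ((T + s) + 36) = -9 + (36 + T + s) = 27 + T + s)
(-204 - 356)*D(y(0), r(5)) = (-204 - 356)*(27 + (-4 + 0) + 0) = -560*(27 - 4 + 0) = -560*23 = -12880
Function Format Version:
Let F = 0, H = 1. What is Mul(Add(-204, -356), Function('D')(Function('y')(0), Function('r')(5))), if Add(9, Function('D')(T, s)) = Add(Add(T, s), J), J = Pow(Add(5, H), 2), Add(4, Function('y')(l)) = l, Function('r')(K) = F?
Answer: -12880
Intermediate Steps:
Function('r')(K) = 0
Function('y')(l) = Add(-4, l)
J = 36 (J = Pow(Add(5, 1), 2) = Pow(6, 2) = 36)
Function('D')(T, s) = Add(27, T, s) (Function('D')(T, s) = Add(-9, Add(Add(T, s), 36)) = Add(-9, Add(36, T, s)) = Add(27, T, s))
Mul(Add(-204, -356), Function('D')(Function('y')(0), Function('r')(5))) = Mul(Add(-204, -356), Add(27, Add(-4, 0), 0)) = Mul(-560, Add(27, -4, 0)) = Mul(-560, 23) = -12880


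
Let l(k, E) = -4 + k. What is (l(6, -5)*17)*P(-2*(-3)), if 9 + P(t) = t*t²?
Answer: 7038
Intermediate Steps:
P(t) = -9 + t³ (P(t) = -9 + t*t² = -9 + t³)
(l(6, -5)*17)*P(-2*(-3)) = ((-4 + 6)*17)*(-9 + (-2*(-3))³) = (2*17)*(-9 + 6³) = 34*(-9 + 216) = 34*207 = 7038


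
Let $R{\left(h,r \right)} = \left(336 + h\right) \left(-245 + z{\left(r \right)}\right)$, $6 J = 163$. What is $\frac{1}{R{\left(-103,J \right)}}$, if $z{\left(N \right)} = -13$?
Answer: $- \frac{1}{60114} \approx -1.6635 \cdot 10^{-5}$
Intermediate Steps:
$J = \frac{163}{6}$ ($J = \frac{1}{6} \cdot 163 = \frac{163}{6} \approx 27.167$)
$R{\left(h,r \right)} = -86688 - 258 h$ ($R{\left(h,r \right)} = \left(336 + h\right) \left(-245 - 13\right) = \left(336 + h\right) \left(-258\right) = -86688 - 258 h$)
$\frac{1}{R{\left(-103,J \right)}} = \frac{1}{-86688 - -26574} = \frac{1}{-86688 + 26574} = \frac{1}{-60114} = - \frac{1}{60114}$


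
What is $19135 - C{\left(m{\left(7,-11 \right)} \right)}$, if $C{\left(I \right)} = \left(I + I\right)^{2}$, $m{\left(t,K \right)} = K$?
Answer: $18651$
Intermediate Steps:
$C{\left(I \right)} = 4 I^{2}$ ($C{\left(I \right)} = \left(2 I\right)^{2} = 4 I^{2}$)
$19135 - C{\left(m{\left(7,-11 \right)} \right)} = 19135 - 4 \left(-11\right)^{2} = 19135 - 4 \cdot 121 = 19135 - 484 = 18651$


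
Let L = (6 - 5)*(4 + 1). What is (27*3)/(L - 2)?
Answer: 27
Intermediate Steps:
L = 5 (L = 1*5 = 5)
(27*3)/(L - 2) = (27*3)/(5 - 2) = 81/3 = (⅓)*81 = 27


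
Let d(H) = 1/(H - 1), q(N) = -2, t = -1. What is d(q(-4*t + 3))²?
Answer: ⅑ ≈ 0.11111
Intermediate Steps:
d(H) = 1/(-1 + H)
d(q(-4*t + 3))² = (1/(-1 - 2))² = (1/(-3))² = (-⅓)² = ⅑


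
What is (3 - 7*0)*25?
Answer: 75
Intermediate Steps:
(3 - 7*0)*25 = (3 + 0)*25 = 3*25 = 75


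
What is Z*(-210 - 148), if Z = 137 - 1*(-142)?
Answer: -99882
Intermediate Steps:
Z = 279 (Z = 137 + 142 = 279)
Z*(-210 - 148) = 279*(-210 - 148) = 279*(-358) = -99882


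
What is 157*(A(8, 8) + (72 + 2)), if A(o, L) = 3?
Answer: 12089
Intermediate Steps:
157*(A(8, 8) + (72 + 2)) = 157*(3 + (72 + 2)) = 157*(3 + 74) = 157*77 = 12089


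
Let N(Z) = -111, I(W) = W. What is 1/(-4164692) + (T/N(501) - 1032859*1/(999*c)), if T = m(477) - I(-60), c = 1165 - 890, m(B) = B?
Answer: -9836727909053/1144145009700 ≈ -8.5974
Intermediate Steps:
c = 275
T = 537 (T = 477 - 1*(-60) = 477 + 60 = 537)
1/(-4164692) + (T/N(501) - 1032859*1/(999*c)) = 1/(-4164692) + (537/(-111) - 1032859/(275*999)) = -1/4164692 + (537*(-1/111) - 1032859/274725) = -1/4164692 + (-179/37 - 1032859*1/274725) = -1/4164692 + (-179/37 - 1032859/274725) = -1/4164692 - 2361934/274725 = -9836727909053/1144145009700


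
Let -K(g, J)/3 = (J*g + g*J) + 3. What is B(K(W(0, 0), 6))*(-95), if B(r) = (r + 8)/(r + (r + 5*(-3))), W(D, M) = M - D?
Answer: -95/33 ≈ -2.8788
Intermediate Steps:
K(g, J) = -9 - 6*J*g (K(g, J) = -3*((J*g + g*J) + 3) = -3*((J*g + J*g) + 3) = -3*(2*J*g + 3) = -3*(3 + 2*J*g) = -9 - 6*J*g)
B(r) = (8 + r)/(-15 + 2*r) (B(r) = (8 + r)/(r + (r - 15)) = (8 + r)/(r + (-15 + r)) = (8 + r)/(-15 + 2*r))
B(K(W(0, 0), 6))*(-95) = ((8 + (-9 - 6*6*(0 - 1*0)))/(-15 + 2*(-9 - 6*6*(0 - 1*0))))*(-95) = ((8 + (-9 - 6*6*(0 + 0)))/(-15 + 2*(-9 - 6*6*(0 + 0))))*(-95) = ((8 + (-9 - 6*6*0))/(-15 + 2*(-9 - 6*6*0)))*(-95) = ((8 + (-9 + 0))/(-15 + 2*(-9 + 0)))*(-95) = ((8 - 9)/(-15 + 2*(-9)))*(-95) = (-1/(-15 - 18))*(-95) = (-1/(-33))*(-95) = -1/33*(-1)*(-95) = (1/33)*(-95) = -95/33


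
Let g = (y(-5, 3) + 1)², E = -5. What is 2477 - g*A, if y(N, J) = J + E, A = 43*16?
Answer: 1789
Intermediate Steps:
A = 688
y(N, J) = -5 + J (y(N, J) = J - 5 = -5 + J)
g = 1 (g = ((-5 + 3) + 1)² = (-2 + 1)² = (-1)² = 1)
2477 - g*A = 2477 - 688 = 1789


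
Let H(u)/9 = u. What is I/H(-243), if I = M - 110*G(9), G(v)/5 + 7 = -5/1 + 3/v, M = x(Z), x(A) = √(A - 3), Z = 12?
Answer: -19259/6561 ≈ -2.9354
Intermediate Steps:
x(A) = √(-3 + A)
H(u) = 9*u
M = 3 (M = √(-3 + 12) = √9 = 3)
G(v) = -60 + 15/v (G(v) = -35 + 5*(-5/1 + 3/v) = -35 + 5*(-5*1 + 3/v) = -35 + 5*(-5 + 3/v) = -35 + (-25 + 15/v) = -60 + 15/v)
I = 19259/3 (I = 3 - 110*(-60 + 15/9) = 3 - 110*(-60 + 15*(⅑)) = 3 - 110*(-60 + 5/3) = 3 - 110*(-175/3) = 3 + 19250/3 = 19259/3 ≈ 6419.7)
I/H(-243) = 19259/(3*((9*(-243)))) = (19259/3)/(-2187) = (19259/3)*(-1/2187) = -19259/6561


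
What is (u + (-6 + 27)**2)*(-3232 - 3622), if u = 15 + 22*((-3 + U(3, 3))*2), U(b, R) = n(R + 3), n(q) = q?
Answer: -4030152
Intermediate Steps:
U(b, R) = 3 + R (U(b, R) = R + 3 = 3 + R)
u = 147 (u = 15 + 22*((-3 + (3 + 3))*2) = 15 + 22*((-3 + 6)*2) = 15 + 22*(3*2) = 15 + 22*6 = 15 + 132 = 147)
(u + (-6 + 27)**2)*(-3232 - 3622) = (147 + (-6 + 27)**2)*(-3232 - 3622) = (147 + 21**2)*(-6854) = (147 + 441)*(-6854) = 588*(-6854) = -4030152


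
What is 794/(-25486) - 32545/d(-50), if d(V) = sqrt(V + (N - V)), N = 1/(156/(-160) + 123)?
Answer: -397/12743 - 6509*sqrt(48810)/4 ≈ -3.5951e+5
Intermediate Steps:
N = 40/4881 (N = 1/(156*(-1/160) + 123) = 1/(-39/40 + 123) = 1/(4881/40) = 40/4881 ≈ 0.0081950)
d(V) = 2*sqrt(48810)/4881 (d(V) = sqrt(V + (40/4881 - V)) = sqrt(40/4881) = 2*sqrt(48810)/4881)
794/(-25486) - 32545/d(-50) = 794/(-25486) - 32545*sqrt(48810)/20 = 794*(-1/25486) - 6509*sqrt(48810)/4 = -397/12743 - 6509*sqrt(48810)/4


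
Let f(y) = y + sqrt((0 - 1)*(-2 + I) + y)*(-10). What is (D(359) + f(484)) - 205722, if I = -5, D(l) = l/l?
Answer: -205237 - 10*sqrt(491) ≈ -2.0546e+5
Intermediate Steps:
D(l) = 1
f(y) = y - 10*sqrt(7 + y) (f(y) = y + sqrt((0 - 1)*(-2 - 5) + y)*(-10) = y + sqrt(-1*(-7) + y)*(-10) = y + sqrt(7 + y)*(-10) = y - 10*sqrt(7 + y))
(D(359) + f(484)) - 205722 = (1 + (484 - 10*sqrt(7 + 484))) - 205722 = (1 + (484 - 10*sqrt(491))) - 205722 = (485 - 10*sqrt(491)) - 205722 = -205237 - 10*sqrt(491)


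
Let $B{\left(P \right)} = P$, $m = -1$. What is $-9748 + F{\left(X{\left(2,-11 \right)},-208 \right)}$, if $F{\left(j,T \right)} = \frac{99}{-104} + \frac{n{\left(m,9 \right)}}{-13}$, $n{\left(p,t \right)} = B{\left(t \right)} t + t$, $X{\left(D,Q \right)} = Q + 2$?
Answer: $- \frac{78047}{8} \approx -9755.9$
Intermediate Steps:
$X{\left(D,Q \right)} = 2 + Q$
$n{\left(p,t \right)} = t + t^{2}$ ($n{\left(p,t \right)} = t t + t = t^{2} + t = t + t^{2}$)
$F{\left(j,T \right)} = - \frac{63}{8}$ ($F{\left(j,T \right)} = \frac{99}{-104} + \frac{9 \left(1 + 9\right)}{-13} = 99 \left(- \frac{1}{104}\right) + 9 \cdot 10 \left(- \frac{1}{13}\right) = - \frac{99}{104} + 90 \left(- \frac{1}{13}\right) = - \frac{99}{104} - \frac{90}{13} = - \frac{63}{8}$)
$-9748 + F{\left(X{\left(2,-11 \right)},-208 \right)} = -9748 - \frac{63}{8} = - \frac{78047}{8}$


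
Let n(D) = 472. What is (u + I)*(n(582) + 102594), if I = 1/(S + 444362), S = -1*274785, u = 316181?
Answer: 5526092343792908/169577 ≈ 3.2588e+10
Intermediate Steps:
S = -274785
I = 1/169577 (I = 1/(-274785 + 444362) = 1/169577 ≈ 5.8970e-6)
(u + I)*(n(582) + 102594) = (316181 + 1/169577)*(472 + 102594) = (53617025438/169577)*103066 = 5526092343792908/169577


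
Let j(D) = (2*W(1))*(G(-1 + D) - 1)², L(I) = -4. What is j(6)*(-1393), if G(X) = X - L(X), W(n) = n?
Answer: -178304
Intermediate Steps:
G(X) = 4 + X (G(X) = X - 1*(-4) = X + 4 = 4 + X)
j(D) = 2*(2 + D)² (j(D) = (2*1)*((4 + (-1 + D)) - 1)² = 2*((3 + D) - 1)² = 2*(2 + D)²)
j(6)*(-1393) = (2*(2 + 6)²)*(-1393) = (2*8²)*(-1393) = (2*64)*(-1393) = 128*(-1393) = -178304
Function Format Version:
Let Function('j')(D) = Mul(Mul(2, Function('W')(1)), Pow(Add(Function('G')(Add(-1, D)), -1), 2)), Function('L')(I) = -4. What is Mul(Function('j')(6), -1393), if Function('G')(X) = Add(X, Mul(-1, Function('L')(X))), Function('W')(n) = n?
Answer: -178304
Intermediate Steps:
Function('G')(X) = Add(4, X) (Function('G')(X) = Add(X, Mul(-1, -4)) = Add(X, 4) = Add(4, X))
Function('j')(D) = Mul(2, Pow(Add(2, D), 2)) (Function('j')(D) = Mul(Mul(2, 1), Pow(Add(Add(4, Add(-1, D)), -1), 2)) = Mul(2, Pow(Add(Add(3, D), -1), 2)) = Mul(2, Pow(Add(2, D), 2)))
Mul(Function('j')(6), -1393) = Mul(Mul(2, Pow(Add(2, 6), 2)), -1393) = Mul(Mul(2, Pow(8, 2)), -1393) = Mul(Mul(2, 64), -1393) = Mul(128, -1393) = -178304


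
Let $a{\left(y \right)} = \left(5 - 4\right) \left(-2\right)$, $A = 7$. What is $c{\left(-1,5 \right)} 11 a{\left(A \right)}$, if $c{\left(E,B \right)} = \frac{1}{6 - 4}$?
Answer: $-11$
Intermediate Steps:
$c{\left(E,B \right)} = \frac{1}{2}$
$a{\left(y \right)} = -2$ ($a{\left(y \right)} = 1 \left(-2\right) = -2$)
$c{\left(-1,5 \right)} 11 a{\left(A \right)} = \frac{1}{2} \cdot 11 \left(-2\right) = \frac{11}{2} \left(-2\right) = -11$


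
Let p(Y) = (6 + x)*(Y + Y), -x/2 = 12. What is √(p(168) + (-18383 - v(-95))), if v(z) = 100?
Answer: I*√24531 ≈ 156.62*I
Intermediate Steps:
x = -24 (x = -2*12 = -24)
p(Y) = -36*Y (p(Y) = (6 - 24)*(Y + Y) = -36*Y)
√(p(168) + (-18383 - v(-95))) = √(-36*168 + (-18383 - 1*100)) = √(-6048 + (-18383 - 100)) = √(-6048 - 18483) = √(-24531) = I*√24531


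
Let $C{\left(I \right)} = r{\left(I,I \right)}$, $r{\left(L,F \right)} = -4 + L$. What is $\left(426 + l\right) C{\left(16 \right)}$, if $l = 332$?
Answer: $9096$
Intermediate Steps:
$C{\left(I \right)} = -4 + I$
$\left(426 + l\right) C{\left(16 \right)} = \left(426 + 332\right) \left(-4 + 16\right) = 758 \cdot 12 = 9096$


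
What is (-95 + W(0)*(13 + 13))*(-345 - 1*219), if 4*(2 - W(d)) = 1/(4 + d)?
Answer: 50337/2 ≈ 25169.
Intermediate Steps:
W(d) = 2 - 1/(4*(4 + d))
(-95 + W(0)*(13 + 13))*(-345 - 1*219) = (-95 + ((31 + 8*0)/(4*(4 + 0)))*(13 + 13))*(-345 - 1*219) = (-95 + ((¼)*(31 + 0)/4)*26)*(-345 - 219) = (-95 + ((¼)*(¼)*31)*26)*(-564) = (-95 + (31/16)*26)*(-564) = (-95 + 403/8)*(-564) = -357/8*(-564) = 50337/2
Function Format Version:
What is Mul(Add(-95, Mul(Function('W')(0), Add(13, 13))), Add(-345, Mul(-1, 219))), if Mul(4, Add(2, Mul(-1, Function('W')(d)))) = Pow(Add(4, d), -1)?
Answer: Rational(50337, 2) ≈ 25169.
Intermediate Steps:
Function('W')(d) = Add(2, Mul(Rational(-1, 4), Pow(Add(4, d), -1)))
Mul(Add(-95, Mul(Function('W')(0), Add(13, 13))), Add(-345, Mul(-1, 219))) = Mul(Add(-95, Mul(Mul(Rational(1, 4), Pow(Add(4, 0), -1), Add(31, Mul(8, 0))), Add(13, 13))), Add(-345, Mul(-1, 219))) = Mul(Add(-95, Mul(Mul(Rational(1, 4), Pow(4, -1), Add(31, 0)), 26)), Add(-345, -219)) = Mul(Add(-95, Mul(Mul(Rational(1, 4), Rational(1, 4), 31), 26)), -564) = Mul(Add(-95, Mul(Rational(31, 16), 26)), -564) = Mul(Add(-95, Rational(403, 8)), -564) = Mul(Rational(-357, 8), -564) = Rational(50337, 2)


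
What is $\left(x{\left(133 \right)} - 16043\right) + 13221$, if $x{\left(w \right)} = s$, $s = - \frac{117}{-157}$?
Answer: $- \frac{442937}{157} \approx -2821.3$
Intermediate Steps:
$s = \frac{117}{157}$ ($s = \left(-117\right) \left(- \frac{1}{157}\right) = \frac{117}{157} \approx 0.74522$)
$x{\left(w \right)} = \frac{117}{157}$
$\left(x{\left(133 \right)} - 16043\right) + 13221 = \left(\frac{117}{157} - 16043\right) + 13221 = - \frac{2518634}{157} + 13221 = - \frac{442937}{157}$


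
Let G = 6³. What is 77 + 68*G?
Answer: 14765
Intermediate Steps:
G = 216
77 + 68*G = 77 + 68*216 = 77 + 14688 = 14765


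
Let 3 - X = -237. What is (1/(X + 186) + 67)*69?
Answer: 656489/142 ≈ 4623.2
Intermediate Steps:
X = 240 (X = 3 - 1*(-237) = 3 + 237 = 240)
(1/(X + 186) + 67)*69 = (1/(240 + 186) + 67)*69 = (1/426 + 67)*69 = (28543/426)*69 = 656489/142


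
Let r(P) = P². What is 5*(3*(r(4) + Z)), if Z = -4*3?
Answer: 60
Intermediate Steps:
Z = -12
5*(3*(r(4) + Z)) = 5*(3*(4² - 12)) = 5*(3*(16 - 12)) = 5*(3*4) = 5*12 = 60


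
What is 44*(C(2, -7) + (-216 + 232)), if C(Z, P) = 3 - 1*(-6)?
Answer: 1100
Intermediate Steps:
C(Z, P) = 9 (C(Z, P) = 3 + 6 = 9)
44*(C(2, -7) + (-216 + 232)) = 44*(9 + (-216 + 232)) = 44*(9 + 16) = 44*25 = 1100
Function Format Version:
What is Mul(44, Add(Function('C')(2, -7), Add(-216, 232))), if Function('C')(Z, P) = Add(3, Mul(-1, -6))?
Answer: 1100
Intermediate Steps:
Function('C')(Z, P) = 9 (Function('C')(Z, P) = Add(3, 6) = 9)
Mul(44, Add(Function('C')(2, -7), Add(-216, 232))) = Mul(44, Add(9, Add(-216, 232))) = Mul(44, Add(9, 16)) = Mul(44, 25) = 1100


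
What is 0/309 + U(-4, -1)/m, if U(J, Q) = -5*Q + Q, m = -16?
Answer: -1/4 ≈ -0.25000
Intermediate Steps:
U(J, Q) = -4*Q
0/309 + U(-4, -1)/m = 0/309 - 4*(-1)/(-16) = 0*(1/309) + 4*(-1/16) = 0 - 1/4 = -1/4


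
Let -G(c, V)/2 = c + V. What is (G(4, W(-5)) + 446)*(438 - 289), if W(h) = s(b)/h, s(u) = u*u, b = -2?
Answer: 327502/5 ≈ 65500.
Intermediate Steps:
s(u) = u²
W(h) = 4/h (W(h) = (-2)²/h = 4/h)
G(c, V) = -2*V - 2*c (G(c, V) = -2*(c + V) = -2*(V + c) = -2*V - 2*c)
(G(4, W(-5)) + 446)*(438 - 289) = ((-8/(-5) - 2*4) + 446)*(438 - 289) = ((-8*(-1)/5 - 8) + 446)*149 = ((-2*(-⅘) - 8) + 446)*149 = ((8/5 - 8) + 446)*149 = (-32/5 + 446)*149 = (2198/5)*149 = 327502/5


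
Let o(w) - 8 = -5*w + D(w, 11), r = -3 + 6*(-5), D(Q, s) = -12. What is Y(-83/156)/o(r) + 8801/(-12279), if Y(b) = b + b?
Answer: -37180705/51399894 ≈ -0.72336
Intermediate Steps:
r = -33 (r = -3 - 30 = -33)
Y(b) = 2*b
o(w) = -4 - 5*w (o(w) = 8 + (-5*w - 12) = 8 + (-12 - 5*w) = -4 - 5*w)
Y(-83/156)/o(r) + 8801/(-12279) = (2*(-83/156))/(-4 - 5*(-33)) + 8801/(-12279) = (2*(-83*1/156))/(-4 + 165) + 8801*(-1/12279) = (2*(-83/156))/161 - 8801/12279 = -83/78*1/161 - 8801/12279 = -83/12558 - 8801/12279 = -37180705/51399894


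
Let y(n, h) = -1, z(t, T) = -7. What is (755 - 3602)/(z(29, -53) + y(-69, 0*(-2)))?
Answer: 2847/8 ≈ 355.88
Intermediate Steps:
(755 - 3602)/(z(29, -53) + y(-69, 0*(-2))) = (755 - 3602)/(-7 - 1) = -2847/(-8) = -2847*(-⅛) = 2847/8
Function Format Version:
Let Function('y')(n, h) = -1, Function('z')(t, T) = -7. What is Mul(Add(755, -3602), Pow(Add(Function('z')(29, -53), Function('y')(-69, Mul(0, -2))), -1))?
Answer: Rational(2847, 8) ≈ 355.88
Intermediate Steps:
Mul(Add(755, -3602), Pow(Add(Function('z')(29, -53), Function('y')(-69, Mul(0, -2))), -1)) = Mul(Add(755, -3602), Pow(Add(-7, -1), -1)) = Mul(-2847, Pow(-8, -1)) = Mul(-2847, Rational(-1, 8)) = Rational(2847, 8)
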